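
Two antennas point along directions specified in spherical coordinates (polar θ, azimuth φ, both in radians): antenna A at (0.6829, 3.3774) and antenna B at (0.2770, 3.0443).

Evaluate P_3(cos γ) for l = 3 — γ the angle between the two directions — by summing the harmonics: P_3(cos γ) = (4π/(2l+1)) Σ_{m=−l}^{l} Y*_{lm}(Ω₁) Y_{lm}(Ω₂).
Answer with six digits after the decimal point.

Expand P_3 via completeness: Σ_{m} conj(Y_{3,m}) at Ω₁ times Y_{3,m} at Ω₂ —
  [-3]  conj(Y_{3,-3})(Ω₁) = -0.079687-0.068137i ; Y_{3,-3}(Ω₂) = -0.008172-0.002455i ; Δ = +0.000484+0.000752i
  [-2]  conj(Y_{3,-2})(Ω₁) = +0.281244+0.143434i ; Y_{3,-2}(Ω₂) = +0.072130+0.014215i ; Δ = +0.018247+0.014344i
  [-1]  conj(Y_{3,-1})(Ω₁) = -0.398362-0.095717i ; Y_{3,-1}(Ω₂) = -0.318958-0.031131i ; Δ = +0.124081+0.042931i
  [+0]  conj(Y_{3,0})(Ω₁) = +0.002579-0.000000i ; Y_{3,0}(Ω₂) = +0.583678+0.000000i ; Δ = +0.001505+0.000000i
  [+1]  conj(Y_{3,1})(Ω₁) = +0.398362-0.095717i ; Y_{3,1}(Ω₂) = +0.318958-0.031131i ; Δ = +0.124081-0.042931i
  [+2]  conj(Y_{3,2})(Ω₁) = +0.281244-0.143434i ; Y_{3,2}(Ω₂) = +0.072130-0.014215i ; Δ = +0.018247-0.014344i
  [+3]  conj(Y_{3,3})(Ω₁) = +0.079687-0.068137i ; Y_{3,3}(Ω₂) = +0.008172-0.002455i ; Δ = +0.000484-0.000752i
Accumulated sum +0.287129-0.000000i; after 4π/(2l+1) scaling, +0.515453-0.000000i ⇒ P_3 = 0.515453

0.515453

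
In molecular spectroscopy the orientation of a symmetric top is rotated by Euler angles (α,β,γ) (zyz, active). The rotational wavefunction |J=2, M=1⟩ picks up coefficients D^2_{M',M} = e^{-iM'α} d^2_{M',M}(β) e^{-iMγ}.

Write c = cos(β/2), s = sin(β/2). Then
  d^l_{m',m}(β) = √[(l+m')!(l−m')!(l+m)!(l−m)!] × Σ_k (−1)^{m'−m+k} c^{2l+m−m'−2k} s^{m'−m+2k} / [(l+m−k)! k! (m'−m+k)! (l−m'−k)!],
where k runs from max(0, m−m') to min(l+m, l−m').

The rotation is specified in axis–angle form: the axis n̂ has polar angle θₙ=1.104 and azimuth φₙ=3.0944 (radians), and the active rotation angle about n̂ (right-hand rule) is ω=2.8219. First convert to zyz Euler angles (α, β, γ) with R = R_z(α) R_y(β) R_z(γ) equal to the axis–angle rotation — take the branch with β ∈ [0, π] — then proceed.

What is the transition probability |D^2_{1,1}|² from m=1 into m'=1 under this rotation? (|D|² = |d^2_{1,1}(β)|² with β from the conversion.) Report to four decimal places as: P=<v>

P=0.2207

Axis–angle → zyz. n̂ = (sinθₙcosφₙ, sinθₙsinφₙ, cosθₙ) = (-0.892020, +0.042128, +0.450028), ω = 2.8219.
R = I cosω + sinω [n̂]ₓ + (1−cosω) n̂n̂ᵀ gives
  R = [+0.601752, -0.214687, -0.769288; +0.068178, -0.945872, +0.317297; -0.795768, -0.243383, -0.554544]
β = atan2(√(R₁₃²+R₂₃²), R₃₃) = 2.158611; α = atan2(R₂₃, R₁₃) mod 2π = 2.750396; γ = atan2(R₃₂, −R₃₁) mod 2π = 5.986374
D^2_{1,1}(2.7504,2.1586,5.9864) = e^{-i·1·2.7504}·d^2_{1,1}(2.1586)·e^{-i·1·5.9864}. Compute d first:
With c≡cos(β/2)=0.471941 and s≡sin(β/2)=0.881630, N=[6·1·6·1]^{1/2}=6.000000
The bounds max(0,m−m')=0 and min(l+m,l−m')=1 give 2 terms
  k=0: (−1)^0·6.0000/(6)·0.4719^4·0.8816^0 = +0.049608
  k=1: (−1)^1·6.0000/(2)·0.4719^2·0.8816^2 = -0.519361
d^2_{1,1}(2.1586) = +0.049608 -0.519361 = -0.469753
|D^2_{1,1}|² = |d^2_{1,1}(β)|² = (-0.469753)² = 0.220668 (the z-rotation phases have unit modulus)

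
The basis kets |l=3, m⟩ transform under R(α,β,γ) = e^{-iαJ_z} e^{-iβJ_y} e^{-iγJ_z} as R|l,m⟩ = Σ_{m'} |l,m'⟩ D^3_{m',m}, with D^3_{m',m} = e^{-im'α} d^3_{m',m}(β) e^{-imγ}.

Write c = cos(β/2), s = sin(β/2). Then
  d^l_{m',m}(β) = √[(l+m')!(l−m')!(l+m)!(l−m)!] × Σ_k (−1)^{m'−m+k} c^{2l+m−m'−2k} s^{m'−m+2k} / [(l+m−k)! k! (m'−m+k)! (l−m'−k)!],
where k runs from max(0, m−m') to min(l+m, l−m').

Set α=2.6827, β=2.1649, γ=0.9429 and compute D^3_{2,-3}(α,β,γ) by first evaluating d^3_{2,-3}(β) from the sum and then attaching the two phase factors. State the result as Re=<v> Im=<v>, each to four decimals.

Re=0.5077 Im=0.3510

First d^3_{2,-3}(β=2.1649), then the phase factors e^{-i(2)α} and e^{-i(-3)γ}:
With c≡cos(β/2)=0.469166 and s≡sin(β/2)=0.883110, N=[120·1·1·720]^{1/2}=293.938769
Admissible k: 0..0 (factorial args all ≥0)
  k=0: (−1)^5·293.9388/(120)·0.4692^1·0.8831^5 = -0.617271
d^3_{2,-3}(2.1649) = -0.617271
D = (+0.607581+0.794258i)·(-0.617271)·(-0.951447+0.307812i) = +0.507745+0.351026i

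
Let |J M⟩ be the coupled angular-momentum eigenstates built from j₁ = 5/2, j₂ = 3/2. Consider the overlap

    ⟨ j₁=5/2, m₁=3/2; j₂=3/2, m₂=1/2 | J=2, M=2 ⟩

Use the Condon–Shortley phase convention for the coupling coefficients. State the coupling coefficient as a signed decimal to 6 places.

triangle: 2!×3!×1!/7! = 12/5040
(j±m)!: 4!×1!×2!×1!×4!×0! = 1152
prefactor² = (2J+1)×Δ×N² = 96/7
  k=1: −1/(1!×1!×0!×1!×3!×0!) = -1/6
Σ = -1/6  ⇒  CG² = 96/7×(-1/6)² = 8/21
CG = −√(8/21) = -0.617213

−√(8/21) = -0.617213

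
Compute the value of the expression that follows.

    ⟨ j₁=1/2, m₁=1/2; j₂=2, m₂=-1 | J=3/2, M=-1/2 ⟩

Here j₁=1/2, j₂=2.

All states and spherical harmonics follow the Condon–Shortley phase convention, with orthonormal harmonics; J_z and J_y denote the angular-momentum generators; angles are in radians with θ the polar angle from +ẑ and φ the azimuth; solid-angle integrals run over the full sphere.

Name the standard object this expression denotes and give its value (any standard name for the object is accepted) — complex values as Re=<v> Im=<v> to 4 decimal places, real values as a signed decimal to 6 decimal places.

Clebsch–Gordan coefficient, +√(3/5) ≈ +0.774597

This is a Clebsch–Gordan (vector-coupling) coefficient.
triangle: 1!×0!×3!/5! = 6/120
(j±m)!: 1!×0!×1!×3!×1!×2! = 12
prefactor² = (2J+1)×Δ×N² = 12/5
  k=0: +1/(0!×1!×0!×1!×0!×2!) = 1/2
Σ = 1/2  ⇒  CG² = 12/5×(1/2)² = 3/5
CG = +√(3/5) = +0.774597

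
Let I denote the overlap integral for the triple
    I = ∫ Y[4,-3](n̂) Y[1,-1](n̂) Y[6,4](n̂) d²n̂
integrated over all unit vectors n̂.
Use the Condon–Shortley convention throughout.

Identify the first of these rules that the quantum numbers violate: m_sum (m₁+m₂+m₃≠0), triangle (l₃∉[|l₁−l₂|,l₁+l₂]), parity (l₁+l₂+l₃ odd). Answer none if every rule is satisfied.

azimuthal sum: -3 − 1 + 4 = 0  ✓
l₃ must lie in [3,5]; have l₃=6  ✗
L = 4 + 1 + 6 = 11 (odd)

triangle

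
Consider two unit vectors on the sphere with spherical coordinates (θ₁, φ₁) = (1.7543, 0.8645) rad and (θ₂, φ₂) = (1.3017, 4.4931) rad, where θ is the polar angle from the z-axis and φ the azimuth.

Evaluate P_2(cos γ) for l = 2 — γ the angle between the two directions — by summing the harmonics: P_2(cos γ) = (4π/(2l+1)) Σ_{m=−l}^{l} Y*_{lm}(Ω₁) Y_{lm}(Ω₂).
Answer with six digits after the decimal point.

0.677872

Addition theorem: P_2(cos γ) = (4π/5) Σ_m Y*_{lm}(Ω₁) Y_{lm}(Ω₂), m = −2…2:
  [-2]  conj(Y_{2,-2})(Ω₁) = -0.058829+0.368749i ; Y_{2,-2}(Ω₂) = -0.324997-0.152438i ; Δ = +0.075331-0.110875i
  [-1]  conj(Y_{2,-1})(Ω₁) = -0.089957-0.105446i ; Y_{2,-1}(Ω₂) = -0.043072+0.193257i ; Δ = +0.024253-0.012843i
  [+0]  conj(Y_{2,0})(Ω₁) = -0.283886-0.000000i ; Y_{2,0}(Ω₂) = -0.248514+0.000000i ; Δ = +0.070550+0.000000i
  [+1]  conj(Y_{2,1})(Ω₁) = +0.089957-0.105446i ; Y_{2,1}(Ω₂) = +0.043072+0.193257i ; Δ = +0.024253+0.012843i
  [+2]  conj(Y_{2,2})(Ω₁) = -0.058829-0.368749i ; Y_{2,2}(Ω₂) = -0.324997+0.152438i ; Δ = +0.075331+0.110875i
Total Σ_m = +0.269717+0.000000i. Multiply by 2.513274: +0.677872+0.000000i. P_2(cos γ) = 0.677872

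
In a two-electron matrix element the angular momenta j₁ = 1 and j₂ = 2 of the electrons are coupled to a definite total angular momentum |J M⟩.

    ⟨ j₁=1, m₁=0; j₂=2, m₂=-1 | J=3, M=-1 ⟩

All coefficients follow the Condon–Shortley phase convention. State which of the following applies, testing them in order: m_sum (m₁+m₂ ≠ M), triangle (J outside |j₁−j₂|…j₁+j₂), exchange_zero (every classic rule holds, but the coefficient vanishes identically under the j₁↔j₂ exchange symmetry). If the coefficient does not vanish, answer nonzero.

nonzero

m-sum: m₁+m₂ = 0+(-1) = -1, M = -1  ✓
triangle: |j₁−j₂| = 1 ≤ J = 3 ≤ j₁+j₂ = 3  ✓
exchange: j₁≠j₂ or m₁≠m₂ — the exchange symmetry imposes no constraint here
value check: CG = +√(8/15) = +0.730297 ≠ 0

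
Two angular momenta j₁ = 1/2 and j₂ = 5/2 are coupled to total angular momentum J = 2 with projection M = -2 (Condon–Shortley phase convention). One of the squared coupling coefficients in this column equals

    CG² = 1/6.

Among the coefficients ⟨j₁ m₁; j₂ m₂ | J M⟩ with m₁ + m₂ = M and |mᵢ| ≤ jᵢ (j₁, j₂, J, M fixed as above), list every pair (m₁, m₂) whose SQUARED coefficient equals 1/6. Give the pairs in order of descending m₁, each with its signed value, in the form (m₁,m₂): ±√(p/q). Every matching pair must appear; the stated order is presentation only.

Admissible pairs with m₁+m₂ = M = -2: (-1/2,-3/2), (1/2,-5/2)
  (m₁,m₂)=(1/2,-5/2): CG² = 5/6, CG = +√(5/6)
  (m₁,m₂)=(-1/2,-3/2): CG² = 1/6, CG = −√(1/6)   ← matches the target
Pairs with CG² = 1/6: (-1/2,-3/2): −√(1/6)

(-1/2,-3/2): −√(1/6)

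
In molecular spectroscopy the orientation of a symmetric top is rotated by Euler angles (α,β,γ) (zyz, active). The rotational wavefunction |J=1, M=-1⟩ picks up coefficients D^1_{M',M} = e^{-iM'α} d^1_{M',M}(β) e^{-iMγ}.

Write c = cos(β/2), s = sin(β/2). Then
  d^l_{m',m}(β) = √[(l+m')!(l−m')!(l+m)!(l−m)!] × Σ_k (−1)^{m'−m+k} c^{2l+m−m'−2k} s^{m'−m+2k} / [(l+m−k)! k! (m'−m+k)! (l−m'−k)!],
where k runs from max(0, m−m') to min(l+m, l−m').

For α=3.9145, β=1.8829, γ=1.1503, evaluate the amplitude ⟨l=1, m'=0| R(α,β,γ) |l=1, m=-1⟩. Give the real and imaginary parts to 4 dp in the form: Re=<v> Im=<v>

Re=-0.2747 Im=-0.6143

Split into d^1_{0,-1}(β=1.8829) × two z-phases.
With c≡cos(β/2)=0.588616 and s≡sin(β/2)=0.808412, N=[1·1·1·2]^{1/2}=1.414214
The bounds max(0,m−m')=0 and min(l+m,l−m')=0 give 1 term
  k=0: (−1)^1·1.4142/(1)·0.5886^1·0.8084^1 = -0.672946
d^1_{0,-1}(1.8829) = -0.672946
D = (+1.000000+0.000000i)·(-0.672946)·(+0.408214+0.912886i) = -0.274706-0.614324i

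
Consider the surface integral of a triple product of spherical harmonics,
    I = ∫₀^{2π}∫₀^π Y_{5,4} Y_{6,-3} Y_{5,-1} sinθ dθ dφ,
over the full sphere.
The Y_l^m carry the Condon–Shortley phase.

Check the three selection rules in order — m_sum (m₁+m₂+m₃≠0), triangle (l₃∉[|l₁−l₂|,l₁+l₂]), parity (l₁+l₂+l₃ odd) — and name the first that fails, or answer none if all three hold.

none

azimuthal sum: 4 − 3 − 1 = 0  ✓
1 ≤ 5 ≤ 11 (triangle on l)  ✓
L = 5 + 6 + 5 = 16 (even)  ✓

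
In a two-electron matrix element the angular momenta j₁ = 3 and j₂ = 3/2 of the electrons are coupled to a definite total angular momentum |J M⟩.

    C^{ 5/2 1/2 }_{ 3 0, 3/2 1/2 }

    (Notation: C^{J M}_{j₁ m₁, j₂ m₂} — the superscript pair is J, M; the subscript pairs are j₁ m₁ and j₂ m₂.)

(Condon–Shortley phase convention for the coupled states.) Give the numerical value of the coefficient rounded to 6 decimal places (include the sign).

√[6·2!4!1!/8! · 3!3!2!1!3!2!] = √(216/35)
  +(−1)^1/∏(1,1,2,1,2,0)! = -1/4  (running -1/4)
  +(−1)^2/∏(2,0,1,0,3,1)! = 1/12  (running -1/6)
⟨..|..⟩ = √(216/35)·(-1/6) = -0.414039

-0.414039  (= −√(6/35))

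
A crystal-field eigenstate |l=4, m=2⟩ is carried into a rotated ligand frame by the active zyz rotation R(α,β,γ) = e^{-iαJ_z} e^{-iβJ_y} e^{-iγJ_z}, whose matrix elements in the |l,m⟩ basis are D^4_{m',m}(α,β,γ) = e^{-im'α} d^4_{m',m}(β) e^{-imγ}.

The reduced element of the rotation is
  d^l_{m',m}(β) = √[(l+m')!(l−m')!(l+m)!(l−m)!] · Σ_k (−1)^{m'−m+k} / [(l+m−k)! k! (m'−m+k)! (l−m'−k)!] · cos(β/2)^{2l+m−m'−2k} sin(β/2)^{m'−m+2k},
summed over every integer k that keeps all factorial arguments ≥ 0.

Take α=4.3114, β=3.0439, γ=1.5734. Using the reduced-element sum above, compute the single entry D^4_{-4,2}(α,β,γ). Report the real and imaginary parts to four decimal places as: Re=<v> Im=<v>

Split into d^4_{-4,2}(β=3.0439) × two z-phases.
c=cos(3.043900/2)=0.048827, s=sin(3.043900/2)=0.998807; N=√[1·40320·720·2]=7619.763776
k∈{6} keeps every argument non-negative
  k=6: (−1)^0·7619.7638/(1440)·0.0488^2·0.9988^6 = +0.012525
d^4_{-4,2}(3.0439) = +0.012525
Phases: e^{-i·(-4)·4.3114}=-0.033154-0.999450i, e^{-i·(2)·1.5734}=-0.999986+0.005207i ⇒ D=+0.000480+0.012516i

Re=0.0005 Im=0.0125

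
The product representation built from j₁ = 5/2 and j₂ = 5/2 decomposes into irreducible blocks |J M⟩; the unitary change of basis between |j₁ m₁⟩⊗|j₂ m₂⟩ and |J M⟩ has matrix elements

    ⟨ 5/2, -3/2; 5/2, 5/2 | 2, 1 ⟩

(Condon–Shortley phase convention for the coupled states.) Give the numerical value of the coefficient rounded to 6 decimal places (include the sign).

√[5·3!2!2!/8! · 1!4!5!0!3!1!] = √(360/7)
  +(−1)^3/∏(3,0,1,2,1,0)! = -1/12  (running -1/12)
⟨..|..⟩ = √(360/7)·(-1/12) = -0.597614

-0.597614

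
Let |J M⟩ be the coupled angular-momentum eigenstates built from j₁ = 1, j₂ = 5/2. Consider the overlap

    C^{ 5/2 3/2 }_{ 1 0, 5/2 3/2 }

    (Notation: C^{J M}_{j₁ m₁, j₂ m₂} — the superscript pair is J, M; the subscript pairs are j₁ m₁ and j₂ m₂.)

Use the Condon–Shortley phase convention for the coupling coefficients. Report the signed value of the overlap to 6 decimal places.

−√(9/35) = -0.507093

triangle: 1!*1!*4!/7! = 24/5040
(j±m)!: 1!*1!*4!*1!*4!*1! = 576
prefactor² = (2J+1)*Δ*N² = 576/35
  k=0: +1/(0!*1!*1!*4!*0!*0!) = 1/24
  k=1: −1/(1!*0!*0!*3!*1!*1!) = -1/6
Σ = -1/8  ⇒  CG² = 576/35*(-1/8)² = 9/35
CG = −√(9/35) = -0.507093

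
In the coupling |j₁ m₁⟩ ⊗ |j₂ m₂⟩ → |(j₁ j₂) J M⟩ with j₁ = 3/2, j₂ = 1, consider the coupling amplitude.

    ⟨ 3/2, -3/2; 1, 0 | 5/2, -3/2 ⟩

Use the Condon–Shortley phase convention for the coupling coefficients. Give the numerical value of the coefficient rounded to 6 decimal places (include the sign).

triangle: 0!×3!×2!/6! = 12/720
(j±m)!: 0!×3!×1!×1!×1!×4! = 144
prefactor² = (2J+1)×Δ×N² = 72/5
  k=0: +1/(0!×0!×3!×1!×0!×1!) = 1/6
Σ = 1/6  ⇒  CG² = 72/5×(1/6)² = 2/5
CG = +√(2/5) = +0.632456

+0.632456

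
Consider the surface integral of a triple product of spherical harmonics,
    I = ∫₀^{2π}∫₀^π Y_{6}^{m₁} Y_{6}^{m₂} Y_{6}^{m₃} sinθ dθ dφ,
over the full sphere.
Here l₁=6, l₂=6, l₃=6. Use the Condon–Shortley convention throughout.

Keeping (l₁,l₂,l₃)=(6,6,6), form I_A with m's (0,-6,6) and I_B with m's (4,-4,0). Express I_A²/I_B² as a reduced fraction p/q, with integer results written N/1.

Shared (l₁,l₂,l₃)=(6,6,6): N and (l;000)² cancel in I_A²/I_B².
A: Δ = 6!·6!·6!/19! = 1/325909584; Racah Σ t=0..0: t=0:+1/373248000 = 1/373248000; ⇒ 3j(6 6 6; 0 -6 6)² = 11/4199, sgn +1
B: Δ = 6!·6!·6!/19! = 1/325909584; Racah Σ t=0..2: t=0:+1/1658880 t=1:−1/1728000 t=2:+1/24883200 = 1/15552000; ⇒ 3j(6 6 6; 4 -4 0)² = 16/46189, sgn +1
I_A²/I_B² = (11/4199)/(16/46189) = 121/16

121/16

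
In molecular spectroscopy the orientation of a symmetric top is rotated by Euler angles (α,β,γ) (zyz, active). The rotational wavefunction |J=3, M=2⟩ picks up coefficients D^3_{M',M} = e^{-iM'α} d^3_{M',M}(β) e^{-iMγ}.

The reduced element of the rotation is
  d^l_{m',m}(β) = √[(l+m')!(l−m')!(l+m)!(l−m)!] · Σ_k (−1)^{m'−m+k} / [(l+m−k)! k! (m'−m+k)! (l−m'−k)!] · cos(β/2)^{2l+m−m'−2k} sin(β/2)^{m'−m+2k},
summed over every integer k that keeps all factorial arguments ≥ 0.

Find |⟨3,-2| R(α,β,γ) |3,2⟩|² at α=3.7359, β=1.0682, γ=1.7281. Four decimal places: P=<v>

First d^3_{-2,2}(β=1.0682), then the phase factors e^{-i(-2)α} and e^{-i(2)γ}:
c=cos(1.068200/2)=0.860727, s=sin(1.068200/2)=0.509067; N=√[1·120·120·1]=120.000000
Admissible k: 4..5 (factorial args all ≥0)
  k=4: (−1)^0·120.0000/(24)·0.8607^2·0.5091^4 = +0.248771
  k=5: (−1)^1·120.0000/(120)·0.8607^0·0.5091^6 = -0.017404
d^3_{-2,2}(1.0682) = +0.248771 -0.017404 = +0.231367
|D^3_{-2,2}|² = |d^3_{-2,2}(β)|² = (+0.231367)² = 0.053531 (the z-rotation phases have unit modulus)

P=0.0535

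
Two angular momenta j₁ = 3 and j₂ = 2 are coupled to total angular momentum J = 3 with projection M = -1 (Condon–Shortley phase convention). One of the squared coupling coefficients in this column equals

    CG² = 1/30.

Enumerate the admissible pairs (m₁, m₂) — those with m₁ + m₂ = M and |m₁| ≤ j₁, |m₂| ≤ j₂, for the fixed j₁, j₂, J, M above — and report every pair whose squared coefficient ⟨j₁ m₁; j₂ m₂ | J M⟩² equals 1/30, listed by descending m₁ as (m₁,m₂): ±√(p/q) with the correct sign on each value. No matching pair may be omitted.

(0,-1): −√(1/30)

Admissible pairs with m₁+m₂ = M = -1: (-3,2), (-2,1), (-1,0), (0,-1), (1,-2)
  (m₁,m₂)=(1,-2): CG² = 2/5, CG = +√(2/5)
  (m₁,m₂)=(0,-1): CG² = 1/30, CG = −√(1/30)   ← matches the target
  (m₁,m₂)=(-1,0): CG² = 3/20, CG = −√(3/20)
  (m₁,m₂)=(-2,1): CG² = 1/4, CG = +√(1/4)
  (m₁,m₂)=(-3,2): CG² = 1/6, CG = +√(1/6)
Pairs with CG² = 1/30: (0,-1): −√(1/30)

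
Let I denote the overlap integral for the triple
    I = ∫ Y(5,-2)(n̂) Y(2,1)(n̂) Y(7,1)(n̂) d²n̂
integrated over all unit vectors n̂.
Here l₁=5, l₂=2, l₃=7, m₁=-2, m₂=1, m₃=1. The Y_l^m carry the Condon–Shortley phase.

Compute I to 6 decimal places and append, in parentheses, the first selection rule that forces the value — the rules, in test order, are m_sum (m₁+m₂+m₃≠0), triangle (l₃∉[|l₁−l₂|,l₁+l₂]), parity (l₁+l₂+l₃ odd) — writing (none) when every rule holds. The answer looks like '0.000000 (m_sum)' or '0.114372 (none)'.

Rules hold: Σm=0, L=14 even, 3≤7≤7.
N = 11·5·15 = 825
Δ = 0!·10!·4!/15! = 1/15015
Racah Σ t=0..0: t=0:+1/57600 = 1/57600
⇒ 3j(5 2 7; 0 0 0)² = 21/715, sgn -1
Racah Σ t=0..0: t=0:+1/181440 = 1/181440
⇒ 3j(5 2 7; -2 1 1)² = 32/3003, sgn +1
4πI² = N·(3j₀)²·(3jₘ)² = 480/1859
I = -1·√(0.258203/4π) = -0.14334284
No selection rule forces the value: the integral is nonzero (none).

-0.143343 (none)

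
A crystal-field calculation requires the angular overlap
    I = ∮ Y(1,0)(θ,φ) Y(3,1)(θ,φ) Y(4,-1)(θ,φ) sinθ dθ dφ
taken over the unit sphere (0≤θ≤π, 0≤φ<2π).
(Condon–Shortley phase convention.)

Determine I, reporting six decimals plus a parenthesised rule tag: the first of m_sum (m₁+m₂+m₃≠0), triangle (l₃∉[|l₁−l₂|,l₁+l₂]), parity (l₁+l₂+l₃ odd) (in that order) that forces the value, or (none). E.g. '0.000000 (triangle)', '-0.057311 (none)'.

m-sum 0 ✓  L=8 even ✓  2≤4≤4 ✓
Π(2lᵢ+1) = 3×7×9 = 189
triangle coeff Δ(1,3,4) = 1/252
Σ_t [0,0]: t=0:+1/36 = 1/36
(3j)²=4/63 [(1 3 4; 0 0 0)], sign=+1
Σ_t [0,0]: t=0:+1/48 = 1/48
(3j)²=5/84 [(1 3 4; 0 1 -1)], sign=-1
⇒ 4πI² = 5/7
I = (-1)√(5/7/(4π)) = -0.23841361
No selection rule forces the value: the integral is nonzero (none).

-0.238414 (none)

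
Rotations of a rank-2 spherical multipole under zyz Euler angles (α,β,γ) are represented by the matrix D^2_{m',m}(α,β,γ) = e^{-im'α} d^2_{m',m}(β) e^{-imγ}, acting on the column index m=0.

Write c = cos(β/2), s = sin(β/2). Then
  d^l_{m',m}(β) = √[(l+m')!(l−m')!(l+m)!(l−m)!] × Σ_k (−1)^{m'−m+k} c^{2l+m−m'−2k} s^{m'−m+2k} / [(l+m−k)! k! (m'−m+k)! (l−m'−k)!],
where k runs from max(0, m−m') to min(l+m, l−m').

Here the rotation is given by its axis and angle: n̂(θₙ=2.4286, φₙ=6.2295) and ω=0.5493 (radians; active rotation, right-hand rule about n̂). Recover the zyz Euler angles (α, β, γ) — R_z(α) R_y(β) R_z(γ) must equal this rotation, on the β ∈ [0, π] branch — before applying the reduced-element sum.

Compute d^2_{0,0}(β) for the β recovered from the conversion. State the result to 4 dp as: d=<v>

Axis–angle → zyz. n̂ = (sinθₙcosφₙ, sinθₙsinφₙ, cosθₙ) = (+0.653158, -0.035099, -0.756408), ω = 0.5493.
R = I cosω + sinω [n̂]ₓ + (1−cosω) n̂n̂ᵀ gives
  R = [+0.915649, +0.391541, -0.091005; -0.398286, +0.853071, -0.337102; -0.054355, +0.344913, +0.937059]
β = atan2(√(R₁₃²+R₂₃²), R₃₃) = 0.356685; α = atan2(R₂₃, R₁₃) mod 2π = 4.448712; γ = atan2(R₃₂, −R₃₁) mod 2π = 1.414490
d^2_{0,0}(β=0.3567) via the finite sum:
Half-angle: c=0.984139, s=0.177399. N=√(2·2·2·2)=4.000000
The bounds max(0,m−m')=0 and min(l+m,l−m')=2 give 3 terms
  k=0: (−1)^0·4.0000/(4)·0.9841^4·0.1774^0 = +0.938050
  k=1: (−1)^1·4.0000/(1)·0.9841^2·0.1774^2 = -0.121920
  k=2: (−1)^2·4.0000/(4)·0.9841^0·0.1774^4 = +0.000990
d^2_{0,0}(0.3567) = +0.938050 -0.121920 +0.000990 = +0.817121

d=0.8171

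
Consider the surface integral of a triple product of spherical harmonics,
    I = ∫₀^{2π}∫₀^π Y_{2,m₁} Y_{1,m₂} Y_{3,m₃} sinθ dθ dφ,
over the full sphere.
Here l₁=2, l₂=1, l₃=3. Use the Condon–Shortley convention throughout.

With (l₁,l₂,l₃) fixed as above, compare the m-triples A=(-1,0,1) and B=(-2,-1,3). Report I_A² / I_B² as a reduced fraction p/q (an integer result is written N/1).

Same 2,1,3: normalisation and zero-m 3j drop out of the ratio.
A: Δ: 0! 4! 2! / 7! → 1/105; sum: t=0:+1/6 = 1/6; 3j²(2 1 3; -1 0 1) = Δ·Π!·Σ² = 8/105  (sign +1)
B: Δ: 0! 4! 2! / 7! → 1/105; sum: t=0:+1/48 = 1/48; 3j²(2 1 3; -2 -1 3) = Δ·Π!·Σ² = 1/7  (sign +1)
I_A²/I_B² = (8/105)/(1/7) = 8/15

8/15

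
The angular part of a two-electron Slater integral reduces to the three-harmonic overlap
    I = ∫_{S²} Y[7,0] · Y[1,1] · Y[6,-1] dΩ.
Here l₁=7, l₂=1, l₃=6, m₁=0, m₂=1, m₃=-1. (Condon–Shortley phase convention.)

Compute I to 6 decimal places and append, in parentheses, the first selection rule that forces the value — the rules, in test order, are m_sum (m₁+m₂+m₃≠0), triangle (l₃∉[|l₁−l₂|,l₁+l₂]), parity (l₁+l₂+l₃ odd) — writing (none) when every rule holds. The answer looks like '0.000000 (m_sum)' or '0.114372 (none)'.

Checks pass: Σm=0; 14 even; l₃=6∈[6,8].
(2·7+1)(2·1+1)(2·6+1) = 585
Δ: 2! 12! 0! / 15! → 1/1365
sum: t=1:−1/518400 = -1/518400
3j²(7 1 6; 0 0 0) = Δ·Π!·Σ² = 7/195  (sign -1)
sum: t=2:+1/1209600 = 1/1209600
3j²(7 1 6; 0 1 -1) = Δ·Π!·Σ² = 1/65  (sign -1)
combine: 4πI² = 585·7/195·1/65 = 21/65
take √, sign +1: I = 0.16034227
No selection rule forces the value: the integral is nonzero (none).

0.160342 (none)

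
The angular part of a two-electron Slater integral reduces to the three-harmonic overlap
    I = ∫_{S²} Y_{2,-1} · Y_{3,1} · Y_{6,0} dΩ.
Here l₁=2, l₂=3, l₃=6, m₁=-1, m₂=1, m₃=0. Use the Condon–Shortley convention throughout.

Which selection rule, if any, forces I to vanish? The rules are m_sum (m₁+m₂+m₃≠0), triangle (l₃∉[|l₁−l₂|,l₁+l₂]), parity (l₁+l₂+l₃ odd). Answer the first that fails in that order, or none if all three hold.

Σmᵢ = 0  ✓
l₃∈[|l₁−l₂|,l₁+l₂]=[1,5] required, l₃=6 fails  ✗
Σlᵢ = 11 ⇒ odd

triangle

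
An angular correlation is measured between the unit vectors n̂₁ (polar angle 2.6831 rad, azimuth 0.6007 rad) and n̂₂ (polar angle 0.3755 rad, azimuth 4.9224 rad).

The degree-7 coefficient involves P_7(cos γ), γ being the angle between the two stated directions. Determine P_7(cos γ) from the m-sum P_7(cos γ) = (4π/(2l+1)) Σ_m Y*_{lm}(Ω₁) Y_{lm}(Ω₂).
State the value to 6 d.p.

0.379816

Summing Y*_{l m}(θ₁,φ₁)·Y_{l m}(θ₂,φ₂) over m ∈ [−7, 7]; prefactor 4π/(2·7+1) = 0.837758:
  m=-7: (-0.000809-0.001454i) × (-0.000444-0.000045i) = +0.000000+0.000001i  (running Σ = +0.000000+0.000001i)
  m=-6: (+0.011286+0.005628i) × (-0.001295+0.004032i) = -0.000037+0.000038i  (running Σ = -0.000037+0.000039i)
  m=-5: (-0.058352+0.008110i) × (+0.021647+0.012415i) = -0.001364-0.000549i  (running Σ = -0.001401-0.000510i)
  m=-4: (+0.139145-0.126744i) × (+0.068016-0.075887i) = -0.000154-0.019180i  (running Σ = -0.001555-0.019690i)
  m=-3: (-0.093216+0.395789i) × (-0.170392-0.233681i) = +0.108372-0.045657i  (running Σ = +0.106816-0.065346i)
  m=-2: (-0.188641-0.487233i) × (-0.481122+0.214869i) = +0.195451+0.193885i  (running Σ = +0.302267+0.128539i)
  m=-1: (+0.152563+0.104531i) × (+0.093667+0.439432i) = -0.031644+0.076832i  (running Σ = +0.270623+0.205371i)
  m=0: (+0.412920-0.000000i) × (-0.212810+0.000000i) = -0.087873+0.000000i  (running Σ = +0.182749+0.205371i)
  m=1: (-0.152563+0.104531i) × (-0.093667+0.439432i) = -0.031644-0.076832i  (running Σ = +0.151105+0.128539i)
  m=2: (-0.188641+0.487233i) × (-0.481122-0.214869i) = +0.195451-0.193885i  (running Σ = +0.346556-0.065346i)
  m=3: (+0.093216+0.395789i) × (+0.170392-0.233681i) = +0.108372+0.045657i  (running Σ = +0.454927-0.019690i)
  m=4: (+0.139145+0.126744i) × (+0.068016+0.075887i) = -0.000154+0.019180i  (running Σ = +0.454773-0.000510i)
  m=5: (+0.058352+0.008110i) × (-0.021647+0.012415i) = -0.001364+0.000549i  (running Σ = +0.453409+0.000039i)
  m=6: (+0.011286-0.005628i) × (-0.001295-0.004032i) = -0.000037-0.000038i  (running Σ = +0.453372+0.000001i)
  m=7: (+0.000809-0.001454i) × (+0.000444-0.000045i) = +0.000000-0.000001i  (running Σ = +0.453372+0.000000i)
Accumulated sum +0.453372+0.000000i; after 4π/(2l+1) scaling, +0.379816+0.000000i ⇒ P_7 = 0.379816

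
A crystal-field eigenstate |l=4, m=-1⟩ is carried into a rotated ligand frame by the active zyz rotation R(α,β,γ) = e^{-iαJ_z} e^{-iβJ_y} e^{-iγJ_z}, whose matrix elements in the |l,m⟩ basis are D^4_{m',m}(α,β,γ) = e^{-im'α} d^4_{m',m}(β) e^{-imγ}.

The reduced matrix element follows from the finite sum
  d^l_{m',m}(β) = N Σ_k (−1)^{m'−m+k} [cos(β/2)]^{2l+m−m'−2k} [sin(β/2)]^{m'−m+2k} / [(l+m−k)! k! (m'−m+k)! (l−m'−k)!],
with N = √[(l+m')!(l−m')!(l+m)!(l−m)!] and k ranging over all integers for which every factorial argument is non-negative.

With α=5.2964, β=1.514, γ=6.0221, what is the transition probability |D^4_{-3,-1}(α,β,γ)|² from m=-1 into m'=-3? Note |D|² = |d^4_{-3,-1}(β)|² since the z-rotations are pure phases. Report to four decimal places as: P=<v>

P=0.0725

First d^4_{-3,-1}(β=1.5140), then the phase factors e^{-i(-3)α} and e^{-i(-1)γ}:
With c≡cos(β/2)=0.726900 and s≡sin(β/2)=0.686744, N=[1·5040·6·120]^{1/2}=1904.940944
Admissible k: 2..3 (factorial args all ≥0)
  k=2: (−1)^0·1904.9409/(240)·0.7269^6·0.6867^2 = +0.552212
  k=3: (−1)^1·1904.9409/(144)·0.7269^4·0.6867^4 = -0.821477
d^4_{-3,-1}(1.5140) = +0.552212 -0.821477 = -0.269265
|D^4_{-3,-1}|² = |d^4_{-3,-1}(β)|² = (-0.269265)² = 0.072504 (the z-rotation phases have unit modulus)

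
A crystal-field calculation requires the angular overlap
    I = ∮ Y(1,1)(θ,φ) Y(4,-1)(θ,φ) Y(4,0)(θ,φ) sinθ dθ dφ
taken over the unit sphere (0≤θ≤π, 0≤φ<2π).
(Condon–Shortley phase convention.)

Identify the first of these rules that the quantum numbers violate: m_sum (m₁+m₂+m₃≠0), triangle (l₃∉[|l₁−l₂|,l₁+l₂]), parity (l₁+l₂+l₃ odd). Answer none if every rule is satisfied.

m₁+m₂+m₃ = 1 − 1 + 0 = 0  ✓
triangle: |1−4|=3 ≤ l₃=4 ≤ 1+4=5  ✓
parity: l₁+l₂+l₃ = 9 is odd  ✗

parity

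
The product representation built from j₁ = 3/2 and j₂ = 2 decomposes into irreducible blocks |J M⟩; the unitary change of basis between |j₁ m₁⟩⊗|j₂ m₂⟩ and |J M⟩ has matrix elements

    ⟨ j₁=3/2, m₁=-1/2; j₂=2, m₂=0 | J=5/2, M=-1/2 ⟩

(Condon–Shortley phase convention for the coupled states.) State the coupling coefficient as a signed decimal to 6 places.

triangle: 1!*2!*3!/7! = 12/5040
(j±m)!: 1!*2!*2!*2!*2!*3! = 96
prefactor² = (2J+1)*Δ*N² = 48/35
  k=0: +1/(0!*1!*2!*2!*0!*1!) = 1/4
  k=1: −1/(1!*0!*1!*1!*1!*2!) = -1/2
Σ = -1/4  ⇒  CG² = 48/35*(-1/4)² = 3/35
CG = −√(3/35) = -0.292770

-0.292770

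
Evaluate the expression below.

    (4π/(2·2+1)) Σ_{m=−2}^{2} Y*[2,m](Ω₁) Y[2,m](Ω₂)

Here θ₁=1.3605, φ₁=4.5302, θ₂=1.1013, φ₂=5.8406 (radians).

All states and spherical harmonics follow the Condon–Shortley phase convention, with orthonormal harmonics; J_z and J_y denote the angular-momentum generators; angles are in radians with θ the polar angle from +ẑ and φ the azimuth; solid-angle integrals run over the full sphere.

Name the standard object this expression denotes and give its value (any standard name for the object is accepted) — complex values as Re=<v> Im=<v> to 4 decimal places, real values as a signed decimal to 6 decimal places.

Legendre polynomial (addition theorem), -0.347365

This sum is the spherical-harmonic addition theorem: it equals the Legendre polynomial P_l(cos γ) of the angle γ between the two directions.
Summing Y*_{l m}(θ₁,φ₁)·Y_{l m}(θ₂,φ₂) over m ∈ [−2, 2]; prefactor 4π/(2·2+1) = 2.513274:
  term(m=-2) = (-0.098448, -0.056471)   from Y*(Ω₁)=(-0.345186, 0.131657), Y(Ω₂)=(0.194509, 0.237783)
  term(m=-1) = (0.012657, -0.047504)   from Y*(Ω₁)=(-0.028575, -0.155106), Y(Ω₂)=(0.281675, 0.133498)
  term(m=+0) = (0.033368, 0.000000)   from Y*(Ω₁)=(-0.274161, -0.000000), Y(Ω₂)=(-0.121710, 0.000000)
  term(m=+1) = (0.012657, 0.047504)   from Y*(Ω₁)=(0.028575, -0.155106), Y(Ω₂)=(-0.281675, 0.133498)
  term(m=+2) = (-0.098448, 0.056471)   from Y*(Ω₁)=(-0.345186, -0.131657), Y(Ω₂)=(0.194509, -0.237783)
Σ over m = (-0.138212, 0.000000); ×(4π/5) → (-0.347365, 0.000000). Real part: -0.347365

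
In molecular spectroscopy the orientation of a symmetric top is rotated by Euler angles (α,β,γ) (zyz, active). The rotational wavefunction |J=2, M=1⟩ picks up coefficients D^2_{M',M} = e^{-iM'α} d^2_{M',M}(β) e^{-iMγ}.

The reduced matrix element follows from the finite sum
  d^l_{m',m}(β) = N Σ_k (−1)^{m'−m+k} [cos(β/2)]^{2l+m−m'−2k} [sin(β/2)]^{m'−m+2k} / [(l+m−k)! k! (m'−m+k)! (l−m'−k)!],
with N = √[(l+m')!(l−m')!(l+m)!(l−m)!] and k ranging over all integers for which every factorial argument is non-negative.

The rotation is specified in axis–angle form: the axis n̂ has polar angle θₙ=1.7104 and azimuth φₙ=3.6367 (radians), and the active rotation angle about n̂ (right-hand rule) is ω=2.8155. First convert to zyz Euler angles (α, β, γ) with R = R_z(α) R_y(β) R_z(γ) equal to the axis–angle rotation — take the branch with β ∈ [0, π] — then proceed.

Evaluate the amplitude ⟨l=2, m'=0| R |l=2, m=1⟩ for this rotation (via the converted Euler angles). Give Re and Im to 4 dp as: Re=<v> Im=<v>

Re=0.4309 Im=-0.1689

Axis–angle → zyz. n̂ = (sinθₙcosφₙ, sinθₙsinφₙ, cosθₙ) = (-0.871357, -0.470504, -0.139151), ω = 2.8155.
R = I cosω + sinω [n̂]ₓ + (1−cosω) n̂n̂ᵀ gives
  R = [+0.531213, +0.842924, +0.085387; +0.753772, -0.516220, +0.406626; +0.386833, -0.151643, -0.909596]
β = atan2(√(R₁₃²+R₂₃²), R₃₃) = 2.713107; α = atan2(R₂₃, R₁₃) mod 2π = 1.363814; γ = atan2(R₃₂, −R₃₁) mod 2π = 3.515192
Split into d^2_{0,1}(β=2.7131) × two z-phases.
Half-angle: c=0.212608, s=0.977138. N=√(2·2·6·1)=4.898979
Admissible k: 1..2 (factorial args all ≥0)
  k=1: (−1)^0·4.8990/(2)·0.2126^3·0.9771^1 = +0.023002
  k=2: (−1)^1·4.8990/(2)·0.2126^1·0.9771^3 = -0.485872
d^2_{0,1}(2.7131) = +0.023002 -0.485872 = -0.462870
Attach z-rotation phases: D = e^{-i(0)(1.3638)}·(-0.462870)·e^{-i(1)(3.5152)} = +0.430941-0.168933i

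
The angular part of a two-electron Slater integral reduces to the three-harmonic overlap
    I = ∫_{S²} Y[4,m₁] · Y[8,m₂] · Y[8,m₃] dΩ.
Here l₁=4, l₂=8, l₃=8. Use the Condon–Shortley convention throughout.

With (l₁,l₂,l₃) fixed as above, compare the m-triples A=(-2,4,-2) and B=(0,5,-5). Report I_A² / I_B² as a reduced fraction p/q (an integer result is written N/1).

Shared (l₁,l₂,l₃)=(4,8,8): N and (l;000)² cancel in I_A²/I_B².
A: Δ = 4!·4!·12!/21! = 1/185175900; Racah Σ t=2..4: t=2:+1/696729600 t=3:−1/78382080 t=4:+1/92897280 = -1/1791590400; ⇒ 3j(4 8 8; -2 4 -2)² = 11/151164, sgn -1
B: Δ = 4!·4!·12!/21! = 1/185175900; Racah Σ t=1..4: t=1:−1/17244057600 t=2:+1/638668800 t=3:−1/261273600 t=4:+1/1254113280 = -1/656916480; ⇒ 3j(4 8 8; 0 5 -5)² = 13/1292, sgn +1
I_A²/I_B² = (11/151164)/(13/1292) = 11/1521

11/1521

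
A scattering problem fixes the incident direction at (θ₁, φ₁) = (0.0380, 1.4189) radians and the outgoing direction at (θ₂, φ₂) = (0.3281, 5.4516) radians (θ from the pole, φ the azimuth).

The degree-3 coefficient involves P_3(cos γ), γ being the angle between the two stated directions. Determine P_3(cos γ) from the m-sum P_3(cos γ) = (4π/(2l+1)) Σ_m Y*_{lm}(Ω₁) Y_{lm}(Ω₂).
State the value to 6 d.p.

Summing Y*_{l m}(θ₁,φ₁)·Y_{l m}(θ₂,φ₂) over m ∈ [−3, 3]; prefactor 4π/(2·3+1) = 1.795196:
  [-3]  conj(Y_{3,-3})(Ω₁) = (-0.000010, -0.000021) ; Y_{3,-3}(Ω₂) = (-0.011141, 0.008414) ; Δ = (0.000000, 0.000000)
  [-2]  conj(Y_{3,-2})(Ω₁) = (-0.001406, 0.000441) ; Y_{3,-2}(Ω₂) = (-0.009267, 0.100035) ; Δ = (-0.000031, -0.000145)
  [-1]  conj(Y_{3,-1})(Ω₁) = (0.007418, 0.048459) ; Y_{3,-1}(Ω₂) = (0.244219, 0.267888) ; Δ = (-0.011170, 0.013822)
  [+0]  conj(Y_{3,0})(Ω₁) = (0.743123, -0.000000) ; Y_{3,0}(Ω₂) = (0.523119, 0.000000) ; Δ = (0.388741, 0.000000)
  [+1]  conj(Y_{3,1})(Ω₁) = (-0.007418, 0.048459) ; Y_{3,1}(Ω₂) = (-0.244219, 0.267888) ; Δ = (-0.011170, -0.013822)
  [+2]  conj(Y_{3,2})(Ω₁) = (-0.001406, -0.000441) ; Y_{3,2}(Ω₂) = (-0.009267, -0.100035) ; Δ = (-0.000031, 0.000145)
  [+3]  conj(Y_{3,3})(Ω₁) = (0.000010, -0.000021) ; Y_{3,3}(Ω₂) = (0.011141, 0.008414) ; Δ = (0.000000, -0.000000)
Total Σ_m = (0.366340, -0.000000). Multiply by 1.795196: (0.657652, -0.000000). P_3(cos γ) = 0.657652

0.657652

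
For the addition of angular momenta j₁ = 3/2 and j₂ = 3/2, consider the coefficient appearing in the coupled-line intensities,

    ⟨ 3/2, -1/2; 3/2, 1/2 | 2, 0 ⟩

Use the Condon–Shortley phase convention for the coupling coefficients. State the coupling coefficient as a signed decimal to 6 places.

-0.500000  (= −√(1/4))

√[5·1!2!2!/6! · 1!2!2!1!2!2!] = √(4/9)
  +(−1)^0/∏(0,1,2,2,0,0)! = 1/4  (running 1/4)
  +(−1)^1/∏(1,0,1,1,1,1)! = -1  (running -3/4)
⟨..|..⟩ = √(4/9)·(-3/4) = -0.500000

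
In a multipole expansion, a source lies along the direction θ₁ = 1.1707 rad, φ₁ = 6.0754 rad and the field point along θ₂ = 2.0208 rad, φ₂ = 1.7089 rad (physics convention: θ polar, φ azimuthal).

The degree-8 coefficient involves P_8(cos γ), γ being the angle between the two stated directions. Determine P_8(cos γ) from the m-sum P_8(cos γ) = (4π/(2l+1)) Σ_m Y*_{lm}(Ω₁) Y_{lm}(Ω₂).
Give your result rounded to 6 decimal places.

-0.193354

Summing Y*_{l m}(θ₁,φ₁)·Y_{l m}(θ₂,φ₂) over m ∈ [−8, 8]; prefactor 4π/(2·8+1) = 0.739198:
  [-8]  conj(Y_{8,-8})(Ω₁) = -0.024383-0.265775i ; Y_{8,-8}(Ω₂) = +0.100081-0.199007i ; Δ = -0.055331-0.021747i
  [-7]  conj(Y_{8,-7})(Ω₁) = +0.052389-0.448431i ; Y_{8,-7}(Ω₂) = -0.354246-0.244476i ; Δ = -0.128189+0.146047i
  [-6]  conj(Y_{8,-6})(Ω₁) = +0.093343-0.277866i ; Y_{8,-6}(Ω₂) = -0.249246+0.271781i ; Δ = +0.052253+0.094626i
  [-5]  conj(Y_{8,-5})(Ω₁) = -0.077103+0.131031i ; Y_{8,-5}(Ω₂) = -0.021608-0.026153i ; Δ = +0.005093-0.000815i
  [-4]  conj(Y_{8,-4})(Ω₁) = -0.237663+0.260465i ; Y_{8,-4}(Ω₂) = -0.301467+0.185834i ; Δ = +0.023244-0.122687i
  [-3]  conj(Y_{8,-3})(Ω₁) = -0.010126+0.007281i ; Y_{8,-3}(Ω₂) = +0.058411+0.132823i ; Δ = -0.001559-0.000920i
  [-2]  conj(Y_{8,-2})(Ω₁) = +0.304011-0.134151i ; Y_{8,-2}(Ω₂) = -0.275058+0.077966i ; Δ = -0.073162+0.060602i
  [-1]  conj(Y_{8,-1})(Ω₁) = +0.077591-0.016358i ; Y_{8,-1}(Ω₂) = +0.028486+0.204949i ; Δ = +0.005563+0.015436i
  [+0]  conj(Y_{8,0})(Ω₁) = -0.319742-0.000000i ; Y_{8,0}(Ω₂) = -0.258337+0.000000i ; Δ = +0.082601+0.000000i
  [+1]  conj(Y_{8,1})(Ω₁) = -0.077591-0.016358i ; Y_{8,1}(Ω₂) = -0.028486+0.204949i ; Δ = +0.005563-0.015436i
  [+2]  conj(Y_{8,2})(Ω₁) = +0.304011+0.134151i ; Y_{8,2}(Ω₂) = -0.275058-0.077966i ; Δ = -0.073162-0.060602i
  [+3]  conj(Y_{8,3})(Ω₁) = +0.010126+0.007281i ; Y_{8,3}(Ω₂) = -0.058411+0.132823i ; Δ = -0.001559+0.000920i
  [+4]  conj(Y_{8,4})(Ω₁) = -0.237663-0.260465i ; Y_{8,4}(Ω₂) = -0.301467-0.185834i ; Δ = +0.023244+0.122687i
  [+5]  conj(Y_{8,5})(Ω₁) = +0.077103+0.131031i ; Y_{8,5}(Ω₂) = +0.021608-0.026153i ; Δ = +0.005093+0.000815i
  [+6]  conj(Y_{8,6})(Ω₁) = +0.093343+0.277866i ; Y_{8,6}(Ω₂) = -0.249246-0.271781i ; Δ = +0.052253-0.094626i
  [+7]  conj(Y_{8,7})(Ω₁) = -0.052389-0.448431i ; Y_{8,7}(Ω₂) = +0.354246-0.244476i ; Δ = -0.128189-0.146047i
  [+8]  conj(Y_{8,8})(Ω₁) = -0.024383+0.265775i ; Y_{8,8}(Ω₂) = +0.100081+0.199007i ; Δ = -0.055331+0.021747i
Accumulated sum -0.261573+0.000000i; after 4π/(2l+1) scaling, -0.193354+0.000000i ⇒ P_8 = -0.193354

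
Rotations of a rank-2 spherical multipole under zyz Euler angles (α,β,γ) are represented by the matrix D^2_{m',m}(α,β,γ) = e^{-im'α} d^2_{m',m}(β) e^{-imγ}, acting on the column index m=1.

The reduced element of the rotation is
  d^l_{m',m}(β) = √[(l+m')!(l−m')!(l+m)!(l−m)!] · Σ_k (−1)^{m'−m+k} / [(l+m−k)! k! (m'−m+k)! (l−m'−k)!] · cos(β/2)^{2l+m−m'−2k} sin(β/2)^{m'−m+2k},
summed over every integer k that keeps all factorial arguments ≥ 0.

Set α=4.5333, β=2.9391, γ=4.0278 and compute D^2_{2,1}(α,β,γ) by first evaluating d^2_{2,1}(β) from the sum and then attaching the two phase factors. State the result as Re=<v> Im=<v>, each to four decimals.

Re=-0.0018 Im=0.0010

Split into d^2_{2,1}(β=2.9391) × two z-phases.
With c≡cos(β/2)=0.101073 and s≡sin(β/2)=0.994879, N=[24·1·6·1]^{1/2}=12.000000
The bounds max(0,m−m')=0 and min(l+m,l−m')=0 give 1 term
  k=0: (−1)^1·12.0000/(6)·0.1011^3·0.9949^1 = -0.002055
d^2_{2,1}(2.9391) = -0.002055
D = (-0.936537-0.350568i)·(-0.002055)·(-0.632355+0.774679i) = -0.001775+0.001035i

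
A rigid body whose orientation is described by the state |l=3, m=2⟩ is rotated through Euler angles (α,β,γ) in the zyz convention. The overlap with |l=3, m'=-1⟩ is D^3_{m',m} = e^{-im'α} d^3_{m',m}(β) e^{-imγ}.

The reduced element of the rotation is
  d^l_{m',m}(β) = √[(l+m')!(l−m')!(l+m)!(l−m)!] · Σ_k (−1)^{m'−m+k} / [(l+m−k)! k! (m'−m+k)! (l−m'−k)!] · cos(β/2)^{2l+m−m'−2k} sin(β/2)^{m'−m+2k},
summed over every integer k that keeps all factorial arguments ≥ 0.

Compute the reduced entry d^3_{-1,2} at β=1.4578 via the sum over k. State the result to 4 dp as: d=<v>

d^3_{-1,2}(β=1.4578) via the finite sum:
Half-angle: c=0.745908, s=0.666050. N=√(2·24·120·1)=75.894664
The bounds max(0,m−m')=3 and min(l+m,l−m')=4 give 2 terms
  k=3: (−1)^0·75.8947/(12)·0.7459^3·0.6660^3 = +0.775541
  k=4: (−1)^1·75.8947/(24)·0.7459^1·0.6660^5 = -0.309184
d^3_{-1,2}(1.4578) = +0.775541 -0.309184 = +0.466356

d=0.4664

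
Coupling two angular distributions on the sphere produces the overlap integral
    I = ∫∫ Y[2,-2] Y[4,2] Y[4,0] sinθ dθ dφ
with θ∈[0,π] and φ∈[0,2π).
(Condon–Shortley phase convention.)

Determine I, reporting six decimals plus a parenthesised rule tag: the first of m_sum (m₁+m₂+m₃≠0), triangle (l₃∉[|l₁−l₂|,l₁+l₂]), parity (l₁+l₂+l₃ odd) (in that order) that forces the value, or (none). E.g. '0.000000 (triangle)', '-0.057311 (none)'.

-0.190365 (none)

Checks pass: Σm=0; 10 even; l₃=4∈[2,6].
(2·2+1)(2·4+1)(2·4+1) = 405
Δ: 2! 2! 6! / 11! → 1/13860
sum: t=0:+1/192 t=1:−1/36 t=2:+1/192 = -5/288
3j²(2 4 4; 0 0 0) = Δ·Π!·Σ² = 20/693  (sign -1)
sum: t=2:+1/192 = 1/192
3j²(2 4 4; -2 2 0) = Δ·Π!·Σ² = 3/77  (sign +1)
combine: 4πI² = 405·20/693·3/77 = 2700/5929
take √, sign -1: I = -0.19036462
No selection rule forces the value: the integral is nonzero (none).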